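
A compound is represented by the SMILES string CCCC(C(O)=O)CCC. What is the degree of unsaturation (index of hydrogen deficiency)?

Degree of unsaturation = (number of rings) + (number of π bonds).
Ring closures in the SMILES: 0.
π bonds: 1 double bond (each 1 DoU) → 1 DoU from unsaturation.
Total DoU = 0 + 1 = 1.

1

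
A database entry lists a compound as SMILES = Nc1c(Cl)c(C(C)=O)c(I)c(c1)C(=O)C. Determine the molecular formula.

C10H9ClINO2

Walk through each heavy atom and fill implicit hydrogens from standard valence (C 4, N 3, O 2, S 2, halogen 1); for lowercase aromatic atoms, an aromatic c carries 1 H when it has two neighbours and 0 H with three, and aromatic n carries 0 H:
  atom 1: N, bond orders sum to 1 (valence 3) → 2 H
  atom 2: aromatic c, 3 neighbours → 0 H
  atom 3: aromatic c, 3 neighbours → 0 H
  atom 4: Cl (halogen, monovalent) → 0 H
  atom 5: aromatic c, 3 neighbours → 0 H
  atom 6: C, bond orders sum to 4 (valence 4) → 0 H
  atom 7: C, bond orders sum to 1 (valence 4) → 3 H
  atom 8: O, bond orders sum to 2 (valence 2) → 0 H
  atom 9: aromatic c, 3 neighbours → 0 H
  atom 10: I (halogen, monovalent) → 0 H
  atom 11: aromatic c, 3 neighbours → 0 H
  atom 12: aromatic c, 2 neighbours → 1 H
  atom 13: C, bond orders sum to 4 (valence 4) → 0 H
  atom 14: O, bond orders sum to 2 (valence 2) → 0 H
  atom 15: C, bond orders sum to 1 (valence 4) → 3 H
Totals → C:10, H:9, Cl:1, I:1, N:1, O:2.
In Hill order: C10H9ClINO2.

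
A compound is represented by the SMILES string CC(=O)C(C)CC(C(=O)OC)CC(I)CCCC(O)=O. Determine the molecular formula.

Walk through each heavy atom and fill implicit hydrogens from standard valence (C 4, N 3, O 2, S 2, halogen 1):
  atom 1: C, bond orders sum to 1 (valence 4) → 3 H
  atom 2: C, bond orders sum to 4 (valence 4) → 0 H
  atom 3: O, bond orders sum to 2 (valence 2) → 0 H
  atom 4: C, bond orders sum to 3 (valence 4) → 1 H
  atom 5: C, bond orders sum to 1 (valence 4) → 3 H
  atom 6: C, bond orders sum to 2 (valence 4) → 2 H
  atom 7: C, bond orders sum to 3 (valence 4) → 1 H
  atom 8: C, bond orders sum to 4 (valence 4) → 0 H
  atom 9: O, bond orders sum to 2 (valence 2) → 0 H
  atom 10: O, bond orders sum to 2 (valence 2) → 0 H
  atom 11: C, bond orders sum to 1 (valence 4) → 3 H
  atom 12: C, bond orders sum to 2 (valence 4) → 2 H
  atom 13: C, bond orders sum to 3 (valence 4) → 1 H
  atom 14: I (halogen, monovalent) → 0 H
  atom 15: C, bond orders sum to 2 (valence 4) → 2 H
  atom 16: C, bond orders sum to 2 (valence 4) → 2 H
  atom 17: C, bond orders sum to 2 (valence 4) → 2 H
  atom 18: C, bond orders sum to 4 (valence 4) → 0 H
  atom 19: O, bond orders sum to 1 (valence 2) → 1 H
  atom 20: O, bond orders sum to 2 (valence 2) → 0 H
Totals → C:14, H:23, I:1, O:5.

C14H23IO5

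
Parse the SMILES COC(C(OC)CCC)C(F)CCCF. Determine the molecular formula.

C11H22F2O2

Walk through each heavy atom and fill implicit hydrogens from standard valence (C 4, N 3, O 2, S 2, halogen 1):
  atom 1: C, bond orders sum to 1 (valence 4) → 3 H
  atom 2: O, bond orders sum to 2 (valence 2) → 0 H
  atom 3: C, bond orders sum to 3 (valence 4) → 1 H
  atom 4: C, bond orders sum to 3 (valence 4) → 1 H
  atom 5: O, bond orders sum to 2 (valence 2) → 0 H
  atom 6: C, bond orders sum to 1 (valence 4) → 3 H
  atom 7: C, bond orders sum to 2 (valence 4) → 2 H
  atom 8: C, bond orders sum to 2 (valence 4) → 2 H
  atom 9: C, bond orders sum to 1 (valence 4) → 3 H
  atom 10: C, bond orders sum to 3 (valence 4) → 1 H
  atom 11: F (halogen, monovalent) → 0 H
  atom 12: C, bond orders sum to 2 (valence 4) → 2 H
  atom 13: C, bond orders sum to 2 (valence 4) → 2 H
  atom 14: C, bond orders sum to 2 (valence 4) → 2 H
  atom 15: F (halogen, monovalent) → 0 H
Totals → C:11, H:22, F:2, O:2.
In Hill order: C11H22F2O2.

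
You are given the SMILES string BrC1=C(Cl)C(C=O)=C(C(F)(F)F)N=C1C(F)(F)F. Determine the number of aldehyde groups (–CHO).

1

The aldehyde motif appears at heavy-atom position 6 in the SMILES.
Aldehyde count: 1.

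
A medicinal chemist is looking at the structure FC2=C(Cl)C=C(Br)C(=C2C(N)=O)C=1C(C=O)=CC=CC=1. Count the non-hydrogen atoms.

20

Every atom symbol written in the SMILES (organic subset) is one heavy atom; implicit H are not written.
Heavy atoms by element → Br:1, C:14, Cl:1, F:1, N:1, O:2.
Total: 20.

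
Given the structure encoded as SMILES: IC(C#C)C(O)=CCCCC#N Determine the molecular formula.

Walk through each heavy atom and fill implicit hydrogens from standard valence (C 4, N 3, O 2, S 2, halogen 1):
  atom 1: I (halogen, monovalent) → 0 H
  atom 2: C, bond orders sum to 3 (valence 4) → 1 H
  atom 3: C, bond orders sum to 4 (valence 4) → 0 H
  atom 4: C, bond orders sum to 3 (valence 4) → 1 H
  atom 5: C, bond orders sum to 4 (valence 4) → 0 H
  atom 6: O, bond orders sum to 1 (valence 2) → 1 H
  atom 7: C, bond orders sum to 3 (valence 4) → 1 H
  atom 8: C, bond orders sum to 2 (valence 4) → 2 H
  atom 9: C, bond orders sum to 2 (valence 4) → 2 H
  atom 10: C, bond orders sum to 2 (valence 4) → 2 H
  atom 11: C, bond orders sum to 4 (valence 4) → 0 H
  atom 12: N, bond orders sum to 3 (valence 3) → 0 H
Totals → C:9, H:10, I:1, N:1, O:1.

C9H10INO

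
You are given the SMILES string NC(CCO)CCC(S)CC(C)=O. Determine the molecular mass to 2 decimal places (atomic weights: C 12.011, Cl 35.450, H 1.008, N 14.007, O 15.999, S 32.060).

First, the molecular formula is C9H19NO2S (counting implicit H from valence).
  C: 9 × 12.011 = 108.099
  H: 19 × 1.008 = 19.152
  N: 1 × 14.007 = 14.007
  O: 2 × 15.999 = 31.998
  S: 1 × 32.060 = 32.060
Sum: 9×12.011 + 19×1.008 + 1×14.007 + 2×15.999 + 1×32.060 = 205.316 → 205.32 g/mol.

205.32 g/mol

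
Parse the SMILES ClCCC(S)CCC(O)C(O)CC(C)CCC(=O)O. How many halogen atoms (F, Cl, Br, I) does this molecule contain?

1

Halogen atoms appear at heavy-atom position 1 (1×Cl).
Other groups present: 1 carboxylic acid, 2 hydroxyl, 1 thiol.
Halogen count: 1.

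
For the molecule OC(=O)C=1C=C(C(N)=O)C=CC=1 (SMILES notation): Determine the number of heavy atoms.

Every atom symbol written in the SMILES (organic subset) is one heavy atom; implicit H are not written.
Heavy atoms by element → C:8, N:1, O:3.
Total: 12.

12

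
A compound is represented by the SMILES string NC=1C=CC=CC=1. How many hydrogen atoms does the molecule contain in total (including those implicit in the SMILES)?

Walk through each heavy atom and fill implicit hydrogens from standard valence (C 4, N 3, O 2, S 2, halogen 1):
  atom 1: N, bond orders sum to 1 (valence 3) → 2 H
  atom 2: C, bond orders sum to 4 (valence 4) → 0 H
  atom 3: C, bond orders sum to 3 (valence 4) → 1 H
  atom 4: C, bond orders sum to 3 (valence 4) → 1 H
  atom 5: C, bond orders sum to 3 (valence 4) → 1 H
  atom 6: C, bond orders sum to 3 (valence 4) → 1 H
  atom 7: C, bond orders sum to 3 (valence 4) → 1 H
Total hydrogens: 7.

7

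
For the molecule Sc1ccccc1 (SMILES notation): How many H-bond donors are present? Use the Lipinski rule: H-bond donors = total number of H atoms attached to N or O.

Donors: find every N or O and count the H atoms it carries.
  (no N or O atoms present)
Lipinski HBD = 0.

0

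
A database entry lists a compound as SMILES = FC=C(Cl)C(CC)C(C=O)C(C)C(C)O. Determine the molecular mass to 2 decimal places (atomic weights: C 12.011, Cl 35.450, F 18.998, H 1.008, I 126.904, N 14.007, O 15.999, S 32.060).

236.71 g/mol

First, the molecular formula is C11H18ClFO2 (counting implicit H from valence).
  C: 11 × 12.011 = 132.121
  Cl: 1 × 35.450 = 35.450
  F: 1 × 18.998 = 18.998
  H: 18 × 1.008 = 18.144
  O: 2 × 15.999 = 31.998
Sum: 11×12.011 + 1×35.450 + 1×18.998 + 18×1.008 + 2×15.999 = 236.711 → 236.71 g/mol.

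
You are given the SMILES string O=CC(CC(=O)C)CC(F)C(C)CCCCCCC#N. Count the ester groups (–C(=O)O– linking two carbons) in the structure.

Scan the SMILES for the ester motif — none present.
Groups that are present: 1 aldehyde, 1 ketone, 1 nitrile.

0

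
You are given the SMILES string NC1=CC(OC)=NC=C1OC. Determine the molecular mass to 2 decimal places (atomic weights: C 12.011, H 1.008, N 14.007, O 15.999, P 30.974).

154.17 g/mol

First, the molecular formula is C7H10N2O2 (counting implicit H from valence).
  C: 7 × 12.011 = 84.077
  H: 10 × 1.008 = 10.080
  N: 2 × 14.007 = 28.014
  O: 2 × 15.999 = 31.998
Sum: 7×12.011 + 10×1.008 + 2×14.007 + 2×15.999 = 154.169 → 154.17 g/mol.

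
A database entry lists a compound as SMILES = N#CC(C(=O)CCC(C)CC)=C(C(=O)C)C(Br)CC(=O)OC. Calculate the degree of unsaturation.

6

Degree of unsaturation = (number of rings) + (number of π bonds).
Ring closures in the SMILES: 0.
π bonds: 4 double bonds (each 1 DoU), 1 triple bond (each 2 DoU) → 6 DoU from unsaturation.
Total DoU = 0 + 6 = 6.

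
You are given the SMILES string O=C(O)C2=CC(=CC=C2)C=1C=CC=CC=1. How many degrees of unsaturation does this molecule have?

9

Degree of unsaturation = (number of rings) + (number of π bonds).
Ring closures in the SMILES: 2.
π bonds: 7 double bonds (each 1 DoU) → 7 DoU from unsaturation.
Total DoU = 2 + 7 = 9.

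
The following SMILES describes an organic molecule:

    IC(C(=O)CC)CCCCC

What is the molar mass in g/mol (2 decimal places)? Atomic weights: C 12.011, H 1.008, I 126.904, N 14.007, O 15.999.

First, the molecular formula is C9H17IO (counting implicit H from valence).
  C: 9 × 12.011 = 108.099
  H: 17 × 1.008 = 17.136
  I: 1 × 126.904 = 126.904
  O: 1 × 15.999 = 15.999
Sum: 9×12.011 + 17×1.008 + 1×126.904 + 1×15.999 = 268.138 → 268.14 g/mol.

268.14 g/mol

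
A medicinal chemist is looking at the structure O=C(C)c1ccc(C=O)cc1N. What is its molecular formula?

C9H9NO2

Walk through each heavy atom and fill implicit hydrogens from standard valence (C 4, N 3, O 2, S 2, halogen 1); for lowercase aromatic atoms, an aromatic c carries 1 H when it has two neighbours and 0 H with three, and aromatic n carries 0 H:
  atom 1: O, bond orders sum to 2 (valence 2) → 0 H
  atom 2: C, bond orders sum to 4 (valence 4) → 0 H
  atom 3: C, bond orders sum to 1 (valence 4) → 3 H
  atom 4: aromatic c, 3 neighbours → 0 H
  atom 5: aromatic c, 2 neighbours → 1 H
  atom 6: aromatic c, 2 neighbours → 1 H
  atom 7: aromatic c, 3 neighbours → 0 H
  atom 8: C, bond orders sum to 3 (valence 4) → 1 H
  atom 9: O, bond orders sum to 2 (valence 2) → 0 H
  atom 10: aromatic c, 2 neighbours → 1 H
  atom 11: aromatic c, 3 neighbours → 0 H
  atom 12: N, bond orders sum to 1 (valence 3) → 2 H
Totals → C:9, H:9, N:1, O:2.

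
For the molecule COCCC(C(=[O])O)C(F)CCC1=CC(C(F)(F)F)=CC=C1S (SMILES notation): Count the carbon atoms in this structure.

Count every carbon token in the SMILES (each C, including those in ring-closure positions and inside branches).
Carbon count: 15.

15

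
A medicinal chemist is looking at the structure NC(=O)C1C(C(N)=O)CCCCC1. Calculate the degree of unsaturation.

3

Degree of unsaturation = (number of rings) + (number of π bonds).
Ring closures in the SMILES: 1.
π bonds: 2 double bonds (each 1 DoU) → 2 DoU from unsaturation.
Total DoU = 1 + 2 = 3.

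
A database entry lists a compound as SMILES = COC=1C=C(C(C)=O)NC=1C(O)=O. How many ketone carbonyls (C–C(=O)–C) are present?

1

The ketone motif appears at heavy-atom position 6 in the SMILES.
Other groups present: 1 carboxylic acid, 1 ether.
Ketone count: 1.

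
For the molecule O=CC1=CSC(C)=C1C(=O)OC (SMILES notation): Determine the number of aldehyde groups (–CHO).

The aldehyde motif appears at heavy-atom position 2 in the SMILES.
Other groups present: 1 ester.
Aldehyde count: 1.

1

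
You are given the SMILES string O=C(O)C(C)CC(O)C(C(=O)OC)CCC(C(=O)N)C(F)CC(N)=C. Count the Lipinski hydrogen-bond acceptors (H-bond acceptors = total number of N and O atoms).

8

N atoms: 2; O atoms: 6.
Lipinski HBA = 2 + 6 = 8.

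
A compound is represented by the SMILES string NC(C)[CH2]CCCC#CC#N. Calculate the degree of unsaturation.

Molecular formula: C9H14N2.
DoU = (2C + 2 + N − H − X) / 2, where X is the halogen count and O/S are ignored.
    = (2·9 + 2 + 2 − 14 − 0) / 2 = 8 / 2 = 4.

4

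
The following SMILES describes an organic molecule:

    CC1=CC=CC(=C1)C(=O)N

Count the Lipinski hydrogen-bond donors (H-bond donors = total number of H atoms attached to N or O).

2

Donors: find every N or O and count the H atoms it carries.
  atom 9 (O): bond orders sum to 2 → 0 H
  atom 10 (N): bond orders sum to 1 → 2 H
Lipinski HBD = 2.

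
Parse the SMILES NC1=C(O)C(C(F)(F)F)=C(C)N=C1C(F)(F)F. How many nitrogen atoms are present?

2

Scan the SMILES for N atoms (remember two-letter symbols like Cl and Br are single atoms).
Nitrogen count: 2.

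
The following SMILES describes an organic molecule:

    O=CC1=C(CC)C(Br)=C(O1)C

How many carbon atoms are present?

Count every carbon token in the SMILES (each C, including those in ring-closure positions and inside branches).
Carbon count: 8.

8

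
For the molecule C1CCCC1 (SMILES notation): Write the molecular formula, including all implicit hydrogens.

C5H10

Walk through each heavy atom and fill implicit hydrogens from standard valence (C 4, N 3, O 2, S 2, halogen 1):
  atom 1: C, bond orders sum to 2 (valence 4) → 2 H
  atom 2: C, bond orders sum to 2 (valence 4) → 2 H
  atom 3: C, bond orders sum to 2 (valence 4) → 2 H
  atom 4: C, bond orders sum to 2 (valence 4) → 2 H
  atom 5: C, bond orders sum to 2 (valence 4) → 2 H
Totals → C:5, H:10.
In Hill order: C5H10.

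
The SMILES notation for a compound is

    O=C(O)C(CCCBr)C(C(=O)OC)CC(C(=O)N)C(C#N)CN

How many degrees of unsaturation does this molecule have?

5

Molecular formula: C14H22BrN3O5.
DoU = (2C + 2 + N − H − X) / 2, where X is the halogen count and O/S are ignored.
    = (2·14 + 2 + 3 − 22 − 1) / 2 = 10 / 2 = 5.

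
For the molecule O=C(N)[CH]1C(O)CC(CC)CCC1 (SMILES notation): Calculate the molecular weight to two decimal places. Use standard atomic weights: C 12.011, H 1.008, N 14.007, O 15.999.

185.27 g/mol

First, the molecular formula is C10H19NO2 (counting implicit H from valence).
  C: 10 × 12.011 = 120.110
  H: 19 × 1.008 = 19.152
  N: 1 × 14.007 = 14.007
  O: 2 × 15.999 = 31.998
Sum: 10×12.011 + 19×1.008 + 1×14.007 + 2×15.999 = 185.267 → 185.27 g/mol.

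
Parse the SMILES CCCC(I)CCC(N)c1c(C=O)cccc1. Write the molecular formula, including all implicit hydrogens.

Walk through each heavy atom and fill implicit hydrogens from standard valence (C 4, N 3, O 2, S 2, halogen 1); for lowercase aromatic atoms, an aromatic c carries 1 H when it has two neighbours and 0 H with three, and aromatic n carries 0 H:
  atom 1: C, bond orders sum to 1 (valence 4) → 3 H
  atom 2: C, bond orders sum to 2 (valence 4) → 2 H
  atom 3: C, bond orders sum to 2 (valence 4) → 2 H
  atom 4: C, bond orders sum to 3 (valence 4) → 1 H
  atom 5: I (halogen, monovalent) → 0 H
  atom 6: C, bond orders sum to 2 (valence 4) → 2 H
  atom 7: C, bond orders sum to 2 (valence 4) → 2 H
  atom 8: C, bond orders sum to 3 (valence 4) → 1 H
  atom 9: N, bond orders sum to 1 (valence 3) → 2 H
  atom 10: aromatic c, 3 neighbours → 0 H
  atom 11: aromatic c, 3 neighbours → 0 H
  atom 12: C, bond orders sum to 3 (valence 4) → 1 H
  atom 13: O, bond orders sum to 2 (valence 2) → 0 H
  atom 14: aromatic c, 2 neighbours → 1 H
  atom 15: aromatic c, 2 neighbours → 1 H
  atom 16: aromatic c, 2 neighbours → 1 H
  atom 17: aromatic c, 2 neighbours → 1 H
Totals → C:14, H:20, I:1, N:1, O:1.

C14H20INO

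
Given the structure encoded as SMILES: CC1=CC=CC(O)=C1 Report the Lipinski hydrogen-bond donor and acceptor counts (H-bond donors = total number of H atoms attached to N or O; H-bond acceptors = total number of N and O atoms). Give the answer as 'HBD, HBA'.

Donors: find every N or O and count the H atoms it carries.
  atom 7 (O): bond orders sum to 1 → 1 H
Lipinski HBD = 1.
Acceptors: N atoms = 0, O atoms = 1 → HBA = 1.

1, 1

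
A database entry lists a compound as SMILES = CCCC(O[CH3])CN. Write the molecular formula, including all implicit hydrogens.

Walk through each heavy atom and fill implicit hydrogens from standard valence (C 4, N 3, O 2, S 2, halogen 1):
  atom 1: C, bond orders sum to 1 (valence 4) → 3 H
  atom 2: C, bond orders sum to 2 (valence 4) → 2 H
  atom 3: C, bond orders sum to 2 (valence 4) → 2 H
  atom 4: C, bond orders sum to 3 (valence 4) → 1 H
  atom 5: O, bond orders sum to 2 (valence 2) → 0 H
  atom 6: C with explicit H count 3
  atom 7: C, bond orders sum to 2 (valence 4) → 2 H
  atom 8: N, bond orders sum to 1 (valence 3) → 2 H
Totals → C:6, H:15, N:1, O:1.
In Hill order: C6H15NO.

C6H15NO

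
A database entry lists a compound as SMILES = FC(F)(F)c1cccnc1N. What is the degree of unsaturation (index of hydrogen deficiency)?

4

Molecular formula: C6H5F3N2.
DoU = (2C + 2 + N − H − X) / 2, where X is the halogen count and O/S are ignored.
    = (2·6 + 2 + 2 − 5 − 3) / 2 = 8 / 2 = 4.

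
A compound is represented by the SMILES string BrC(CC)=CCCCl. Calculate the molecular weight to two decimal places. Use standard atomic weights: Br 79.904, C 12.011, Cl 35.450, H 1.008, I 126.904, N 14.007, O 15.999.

First, the molecular formula is C6H10BrCl (counting implicit H from valence).
  Br: 1 × 79.904 = 79.904
  C: 6 × 12.011 = 72.066
  Cl: 1 × 35.450 = 35.450
  H: 10 × 1.008 = 10.080
Sum: 1×79.904 + 6×12.011 + 1×35.450 + 10×1.008 = 197.500 → 197.50 g/mol.

197.50 g/mol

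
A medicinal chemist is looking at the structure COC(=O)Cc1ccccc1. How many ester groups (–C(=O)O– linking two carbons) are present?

1

The ester motif appears at heavy-atom position 3 in the SMILES.
Ester count: 1.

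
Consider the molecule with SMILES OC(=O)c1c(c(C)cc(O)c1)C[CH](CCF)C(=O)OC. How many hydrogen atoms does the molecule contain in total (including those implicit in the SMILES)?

Walk through each heavy atom and fill implicit hydrogens from standard valence (C 4, N 3, O 2, S 2, halogen 1); for lowercase aromatic atoms, an aromatic c carries 1 H when it has two neighbours and 0 H with three, and aromatic n carries 0 H:
  atom 1: O, bond orders sum to 1 (valence 2) → 1 H
  atom 2: C, bond orders sum to 4 (valence 4) → 0 H
  atom 3: O, bond orders sum to 2 (valence 2) → 0 H
  atom 4: aromatic c, 3 neighbours → 0 H
  atom 5: aromatic c, 3 neighbours → 0 H
  atom 6: aromatic c, 3 neighbours → 0 H
  atom 7: C, bond orders sum to 1 (valence 4) → 3 H
  atom 8: aromatic c, 2 neighbours → 1 H
  atom 9: aromatic c, 3 neighbours → 0 H
  atom 10: O, bond orders sum to 1 (valence 2) → 1 H
  atom 11: aromatic c, 2 neighbours → 1 H
  atom 12: C, bond orders sum to 2 (valence 4) → 2 H
  atom 13: C with explicit H count 1
  atom 14: C, bond orders sum to 2 (valence 4) → 2 H
  atom 15: C, bond orders sum to 2 (valence 4) → 2 H
  atom 16: F (halogen, monovalent) → 0 H
  atom 17: C, bond orders sum to 4 (valence 4) → 0 H
  atom 18: O, bond orders sum to 2 (valence 2) → 0 H
  atom 19: O, bond orders sum to 2 (valence 2) → 0 H
  atom 20: C, bond orders sum to 1 (valence 4) → 3 H
Total hydrogens: 17.

17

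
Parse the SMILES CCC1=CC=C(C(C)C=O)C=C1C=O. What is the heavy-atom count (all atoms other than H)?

Every atom symbol written in the SMILES (organic subset) is one heavy atom; implicit H are not written.
Heavy atoms by element → C:12, O:2.
Total: 14.

14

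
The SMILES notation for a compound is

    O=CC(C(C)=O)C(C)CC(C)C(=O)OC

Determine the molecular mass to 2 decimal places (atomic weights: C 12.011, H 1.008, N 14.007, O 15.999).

First, the molecular formula is C11H18O4 (counting implicit H from valence).
  C: 11 × 12.011 = 132.121
  H: 18 × 1.008 = 18.144
  O: 4 × 15.999 = 63.996
Sum: 11×12.011 + 18×1.008 + 4×15.999 = 214.261 → 214.26 g/mol.

214.26 g/mol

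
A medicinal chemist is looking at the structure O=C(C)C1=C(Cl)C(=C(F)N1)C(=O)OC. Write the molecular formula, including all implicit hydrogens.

Walk through each heavy atom and fill implicit hydrogens from standard valence (C 4, N 3, O 2, S 2, halogen 1):
  atom 1: O, bond orders sum to 2 (valence 2) → 0 H
  atom 2: C, bond orders sum to 4 (valence 4) → 0 H
  atom 3: C, bond orders sum to 1 (valence 4) → 3 H
  atom 4: C, bond orders sum to 4 (valence 4) → 0 H
  atom 5: C, bond orders sum to 4 (valence 4) → 0 H
  atom 6: Cl (halogen, monovalent) → 0 H
  atom 7: C, bond orders sum to 4 (valence 4) → 0 H
  atom 8: C, bond orders sum to 4 (valence 4) → 0 H
  atom 9: F (halogen, monovalent) → 0 H
  atom 10: N, bond orders sum to 2 (valence 3) → 1 H
  atom 11: C, bond orders sum to 4 (valence 4) → 0 H
  atom 12: O, bond orders sum to 2 (valence 2) → 0 H
  atom 13: O, bond orders sum to 2 (valence 2) → 0 H
  atom 14: C, bond orders sum to 1 (valence 4) → 3 H
Totals → C:8, H:7, Cl:1, F:1, N:1, O:3.

C8H7ClFNO3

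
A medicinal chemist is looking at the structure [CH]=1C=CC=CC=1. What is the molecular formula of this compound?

Walk through each heavy atom and fill implicit hydrogens from standard valence (C 4, N 3, O 2, S 2, halogen 1):
  atom 1: C with explicit H count 1
  atom 2: C, bond orders sum to 3 (valence 4) → 1 H
  atom 3: C, bond orders sum to 3 (valence 4) → 1 H
  atom 4: C, bond orders sum to 3 (valence 4) → 1 H
  atom 5: C, bond orders sum to 3 (valence 4) → 1 H
  atom 6: C, bond orders sum to 3 (valence 4) → 1 H
Totals → C:6, H:6.
In Hill order: C6H6.

C6H6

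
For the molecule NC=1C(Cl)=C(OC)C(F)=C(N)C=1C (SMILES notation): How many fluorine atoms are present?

1

Scan the SMILES for F atoms (remember two-letter symbols like Cl and Br are single atoms).
Fluorine count: 1.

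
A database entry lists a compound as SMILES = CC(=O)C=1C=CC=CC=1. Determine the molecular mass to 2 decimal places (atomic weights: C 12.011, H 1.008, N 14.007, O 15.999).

120.15 g/mol

First, the molecular formula is C8H8O (counting implicit H from valence).
  C: 8 × 12.011 = 96.088
  H: 8 × 1.008 = 8.064
  O: 1 × 15.999 = 15.999
Sum: 8×12.011 + 8×1.008 + 1×15.999 = 120.151 → 120.15 g/mol.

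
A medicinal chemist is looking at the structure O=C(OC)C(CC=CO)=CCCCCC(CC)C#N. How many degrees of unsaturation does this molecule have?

5

Molecular formula: C15H23NO3.
DoU = (2C + 2 + N − H − X) / 2, where X is the halogen count and O/S are ignored.
    = (2·15 + 2 + 1 − 23 − 0) / 2 = 10 / 2 = 5.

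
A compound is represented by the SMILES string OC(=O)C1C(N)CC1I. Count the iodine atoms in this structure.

Scan the SMILES for I atoms (remember two-letter symbols like Cl and Br are single atoms).
Iodine count: 1.

1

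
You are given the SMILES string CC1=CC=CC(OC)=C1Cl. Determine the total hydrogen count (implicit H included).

Walk through each heavy atom and fill implicit hydrogens from standard valence (C 4, N 3, O 2, S 2, halogen 1):
  atom 1: C, bond orders sum to 1 (valence 4) → 3 H
  atom 2: C, bond orders sum to 4 (valence 4) → 0 H
  atom 3: C, bond orders sum to 3 (valence 4) → 1 H
  atom 4: C, bond orders sum to 3 (valence 4) → 1 H
  atom 5: C, bond orders sum to 3 (valence 4) → 1 H
  atom 6: C, bond orders sum to 4 (valence 4) → 0 H
  atom 7: O, bond orders sum to 2 (valence 2) → 0 H
  atom 8: C, bond orders sum to 1 (valence 4) → 3 H
  atom 9: C, bond orders sum to 4 (valence 4) → 0 H
  atom 10: Cl (halogen, monovalent) → 0 H
Total hydrogens: 9.

9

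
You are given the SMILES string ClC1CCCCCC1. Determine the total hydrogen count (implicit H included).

13

Walk through each heavy atom and fill implicit hydrogens from standard valence (C 4, N 3, O 2, S 2, halogen 1):
  atom 1: Cl (halogen, monovalent) → 0 H
  atom 2: C, bond orders sum to 3 (valence 4) → 1 H
  atom 3: C, bond orders sum to 2 (valence 4) → 2 H
  atom 4: C, bond orders sum to 2 (valence 4) → 2 H
  atom 5: C, bond orders sum to 2 (valence 4) → 2 H
  atom 6: C, bond orders sum to 2 (valence 4) → 2 H
  atom 7: C, bond orders sum to 2 (valence 4) → 2 H
  atom 8: C, bond orders sum to 2 (valence 4) → 2 H
Total hydrogens: 13.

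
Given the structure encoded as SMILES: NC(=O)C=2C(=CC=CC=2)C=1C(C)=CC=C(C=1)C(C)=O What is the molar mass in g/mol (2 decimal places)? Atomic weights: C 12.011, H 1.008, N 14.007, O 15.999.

253.30 g/mol

First, the molecular formula is C16H15NO2 (counting implicit H from valence).
  C: 16 × 12.011 = 192.176
  H: 15 × 1.008 = 15.120
  N: 1 × 14.007 = 14.007
  O: 2 × 15.999 = 31.998
Sum: 16×12.011 + 15×1.008 + 1×14.007 + 2×15.999 = 253.301 → 253.30 g/mol.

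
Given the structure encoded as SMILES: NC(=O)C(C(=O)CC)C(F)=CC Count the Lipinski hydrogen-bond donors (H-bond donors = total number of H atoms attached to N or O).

Donors: find every N or O and count the H atoms it carries.
  atom 1 (N): bond orders sum to 1 → 2 H
  atom 3 (O): bond orders sum to 2 → 0 H
  atom 6 (O): bond orders sum to 2 → 0 H
Lipinski HBD = 2.

2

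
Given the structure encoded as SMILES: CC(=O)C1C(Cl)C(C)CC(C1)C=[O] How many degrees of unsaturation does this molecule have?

Molecular formula: C10H15ClO2.
DoU = (2C + 2 + N − H − X) / 2, where X is the halogen count and O/S are ignored.
    = (2·10 + 2 + 0 − 15 − 1) / 2 = 6 / 2 = 3.

3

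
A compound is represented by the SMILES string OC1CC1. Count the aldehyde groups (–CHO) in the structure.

Scan the SMILES for the aldehyde motif — none present.
Groups that are present: 1 hydroxyl.

0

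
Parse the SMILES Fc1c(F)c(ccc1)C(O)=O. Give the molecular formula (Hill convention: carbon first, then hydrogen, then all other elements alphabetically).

C7H4F2O2

Walk through each heavy atom and fill implicit hydrogens from standard valence (C 4, N 3, O 2, S 2, halogen 1); for lowercase aromatic atoms, an aromatic c carries 1 H when it has two neighbours and 0 H with three, and aromatic n carries 0 H:
  atom 1: F (halogen, monovalent) → 0 H
  atom 2: aromatic c, 3 neighbours → 0 H
  atom 3: aromatic c, 3 neighbours → 0 H
  atom 4: F (halogen, monovalent) → 0 H
  atom 5: aromatic c, 3 neighbours → 0 H
  atom 6: aromatic c, 2 neighbours → 1 H
  atom 7: aromatic c, 2 neighbours → 1 H
  atom 8: aromatic c, 2 neighbours → 1 H
  atom 9: C, bond orders sum to 4 (valence 4) → 0 H
  atom 10: O, bond orders sum to 1 (valence 2) → 1 H
  atom 11: O, bond orders sum to 2 (valence 2) → 0 H
Totals → C:7, H:4, F:2, O:2.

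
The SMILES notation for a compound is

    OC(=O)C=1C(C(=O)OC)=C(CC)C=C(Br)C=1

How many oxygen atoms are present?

4

Scan the SMILES for O atoms (remember two-letter symbols like Cl and Br are single atoms).
Oxygen count: 4.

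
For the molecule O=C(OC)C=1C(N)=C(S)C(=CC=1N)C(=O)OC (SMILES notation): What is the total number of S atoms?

1

Scan the SMILES for S atoms (remember two-letter symbols like Cl and Br are single atoms).
Sulfur count: 1.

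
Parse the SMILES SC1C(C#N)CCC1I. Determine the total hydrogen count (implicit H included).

8

Walk through each heavy atom and fill implicit hydrogens from standard valence (C 4, N 3, O 2, S 2, halogen 1):
  atom 1: S, bond orders sum to 1 (valence 2) → 1 H
  atom 2: C, bond orders sum to 3 (valence 4) → 1 H
  atom 3: C, bond orders sum to 3 (valence 4) → 1 H
  atom 4: C, bond orders sum to 4 (valence 4) → 0 H
  atom 5: N, bond orders sum to 3 (valence 3) → 0 H
  atom 6: C, bond orders sum to 2 (valence 4) → 2 H
  atom 7: C, bond orders sum to 2 (valence 4) → 2 H
  atom 8: C, bond orders sum to 3 (valence 4) → 1 H
  atom 9: I (halogen, monovalent) → 0 H
Total hydrogens: 8.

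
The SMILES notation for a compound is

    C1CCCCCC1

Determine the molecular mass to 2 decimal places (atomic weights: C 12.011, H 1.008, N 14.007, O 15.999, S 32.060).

First, the molecular formula is C7H14 (counting implicit H from valence).
  C: 7 × 12.011 = 84.077
  H: 14 × 1.008 = 14.112
Sum: 7×12.011 + 14×1.008 = 98.189 → 98.19 g/mol.

98.19 g/mol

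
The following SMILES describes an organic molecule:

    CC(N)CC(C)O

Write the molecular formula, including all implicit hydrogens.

C5H13NO

Walk through each heavy atom and fill implicit hydrogens from standard valence (C 4, N 3, O 2, S 2, halogen 1):
  atom 1: C, bond orders sum to 1 (valence 4) → 3 H
  atom 2: C, bond orders sum to 3 (valence 4) → 1 H
  atom 3: N, bond orders sum to 1 (valence 3) → 2 H
  atom 4: C, bond orders sum to 2 (valence 4) → 2 H
  atom 5: C, bond orders sum to 3 (valence 4) → 1 H
  atom 6: C, bond orders sum to 1 (valence 4) → 3 H
  atom 7: O, bond orders sum to 1 (valence 2) → 1 H
Totals → C:5, H:13, N:1, O:1.
In Hill order: C5H13NO.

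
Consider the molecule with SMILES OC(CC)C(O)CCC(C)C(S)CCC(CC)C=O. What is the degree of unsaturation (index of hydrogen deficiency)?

1

Degree of unsaturation = (number of rings) + (number of π bonds).
Ring closures in the SMILES: 0.
π bonds: 1 double bond (each 1 DoU) → 1 DoU from unsaturation.
Total DoU = 0 + 1 = 1.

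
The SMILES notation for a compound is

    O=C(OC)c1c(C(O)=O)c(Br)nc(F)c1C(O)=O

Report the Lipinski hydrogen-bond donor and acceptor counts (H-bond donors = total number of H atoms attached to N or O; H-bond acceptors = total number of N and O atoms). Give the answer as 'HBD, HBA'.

Donors: find every N or O and count the H atoms it carries.
  atom 1 (O): bond orders sum to 2 → 0 H
  atom 3 (O): bond orders sum to 2 → 0 H
  atom 8 (O): bond orders sum to 1 → 1 H
  atom 9 (O): bond orders sum to 2 → 0 H
  atom 12 (N): bond orders sum to 3 → 0 H
  atom 17 (O): bond orders sum to 1 → 1 H
  atom 18 (O): bond orders sum to 2 → 0 H
Lipinski HBD = 2.
Acceptors: N atoms = 1, O atoms = 6 → HBA = 7.

2, 7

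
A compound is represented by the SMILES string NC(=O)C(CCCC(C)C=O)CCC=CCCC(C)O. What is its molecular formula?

Walk through each heavy atom and fill implicit hydrogens from standard valence (C 4, N 3, O 2, S 2, halogen 1):
  atom 1: N, bond orders sum to 1 (valence 3) → 2 H
  atom 2: C, bond orders sum to 4 (valence 4) → 0 H
  atom 3: O, bond orders sum to 2 (valence 2) → 0 H
  atom 4: C, bond orders sum to 3 (valence 4) → 1 H
  atom 5: C, bond orders sum to 2 (valence 4) → 2 H
  atom 6: C, bond orders sum to 2 (valence 4) → 2 H
  atom 7: C, bond orders sum to 2 (valence 4) → 2 H
  atom 8: C, bond orders sum to 3 (valence 4) → 1 H
  atom 9: C, bond orders sum to 1 (valence 4) → 3 H
  atom 10: C, bond orders sum to 3 (valence 4) → 1 H
  atom 11: O, bond orders sum to 2 (valence 2) → 0 H
  atom 12: C, bond orders sum to 2 (valence 4) → 2 H
  atom 13: C, bond orders sum to 2 (valence 4) → 2 H
  atom 14: C, bond orders sum to 3 (valence 4) → 1 H
  atom 15: C, bond orders sum to 3 (valence 4) → 1 H
  atom 16: C, bond orders sum to 2 (valence 4) → 2 H
  atom 17: C, bond orders sum to 2 (valence 4) → 2 H
  atom 18: C, bond orders sum to 3 (valence 4) → 1 H
  atom 19: C, bond orders sum to 1 (valence 4) → 3 H
  atom 20: O, bond orders sum to 1 (valence 2) → 1 H
Totals → C:16, H:29, N:1, O:3.
In Hill order: C16H29NO3.

C16H29NO3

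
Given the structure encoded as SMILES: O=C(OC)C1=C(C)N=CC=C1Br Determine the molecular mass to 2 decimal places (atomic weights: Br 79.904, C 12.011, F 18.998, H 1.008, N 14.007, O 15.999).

First, the molecular formula is C8H8BrNO2 (counting implicit H from valence).
  Br: 1 × 79.904 = 79.904
  C: 8 × 12.011 = 96.088
  H: 8 × 1.008 = 8.064
  N: 1 × 14.007 = 14.007
  O: 2 × 15.999 = 31.998
Sum: 1×79.904 + 8×12.011 + 8×1.008 + 1×14.007 + 2×15.999 = 230.061 → 230.06 g/mol.

230.06 g/mol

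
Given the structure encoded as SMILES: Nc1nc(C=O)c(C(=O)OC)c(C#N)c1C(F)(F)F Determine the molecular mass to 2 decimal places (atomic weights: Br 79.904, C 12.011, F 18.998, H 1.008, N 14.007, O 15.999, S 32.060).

273.17 g/mol

First, the molecular formula is C10H6F3N3O3 (counting implicit H from valence).
  C: 10 × 12.011 = 120.110
  F: 3 × 18.998 = 56.994
  H: 6 × 1.008 = 6.048
  N: 3 × 14.007 = 42.021
  O: 3 × 15.999 = 47.997
Sum: 10×12.011 + 3×18.998 + 6×1.008 + 3×14.007 + 3×15.999 = 273.170 → 273.17 g/mol.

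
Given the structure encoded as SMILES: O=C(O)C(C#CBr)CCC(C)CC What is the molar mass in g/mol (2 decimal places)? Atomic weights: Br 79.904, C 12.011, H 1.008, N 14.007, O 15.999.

First, the molecular formula is C10H15BrO2 (counting implicit H from valence).
  Br: 1 × 79.904 = 79.904
  C: 10 × 12.011 = 120.110
  H: 15 × 1.008 = 15.120
  O: 2 × 15.999 = 31.998
Sum: 1×79.904 + 10×12.011 + 15×1.008 + 2×15.999 = 247.132 → 247.13 g/mol.

247.13 g/mol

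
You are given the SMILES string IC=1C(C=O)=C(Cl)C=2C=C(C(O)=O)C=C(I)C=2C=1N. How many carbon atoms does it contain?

12

Count every carbon token in the SMILES (each C, including those in ring-closure positions and inside branches).
Carbon count: 12.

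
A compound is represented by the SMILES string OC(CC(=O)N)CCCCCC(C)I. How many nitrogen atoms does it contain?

1

Scan the SMILES for N atoms (remember two-letter symbols like Cl and Br are single atoms).
Nitrogen count: 1.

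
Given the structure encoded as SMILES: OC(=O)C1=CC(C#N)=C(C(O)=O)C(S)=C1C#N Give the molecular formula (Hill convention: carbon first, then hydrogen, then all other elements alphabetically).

C10H4N2O4S

Walk through each heavy atom and fill implicit hydrogens from standard valence (C 4, N 3, O 2, S 2, halogen 1):
  atom 1: O, bond orders sum to 1 (valence 2) → 1 H
  atom 2: C, bond orders sum to 4 (valence 4) → 0 H
  atom 3: O, bond orders sum to 2 (valence 2) → 0 H
  atom 4: C, bond orders sum to 4 (valence 4) → 0 H
  atom 5: C, bond orders sum to 3 (valence 4) → 1 H
  atom 6: C, bond orders sum to 4 (valence 4) → 0 H
  atom 7: C, bond orders sum to 4 (valence 4) → 0 H
  atom 8: N, bond orders sum to 3 (valence 3) → 0 H
  atom 9: C, bond orders sum to 4 (valence 4) → 0 H
  atom 10: C, bond orders sum to 4 (valence 4) → 0 H
  atom 11: O, bond orders sum to 1 (valence 2) → 1 H
  atom 12: O, bond orders sum to 2 (valence 2) → 0 H
  atom 13: C, bond orders sum to 4 (valence 4) → 0 H
  atom 14: S, bond orders sum to 1 (valence 2) → 1 H
  atom 15: C, bond orders sum to 4 (valence 4) → 0 H
  atom 16: C, bond orders sum to 4 (valence 4) → 0 H
  atom 17: N, bond orders sum to 3 (valence 3) → 0 H
Totals → C:10, H:4, N:2, O:4, S:1.
In Hill order: C10H4N2O4S.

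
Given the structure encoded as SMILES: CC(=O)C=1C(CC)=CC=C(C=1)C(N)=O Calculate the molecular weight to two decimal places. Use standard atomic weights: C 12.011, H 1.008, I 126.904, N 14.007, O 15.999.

191.23 g/mol

First, the molecular formula is C11H13NO2 (counting implicit H from valence).
  C: 11 × 12.011 = 132.121
  H: 13 × 1.008 = 13.104
  N: 1 × 14.007 = 14.007
  O: 2 × 15.999 = 31.998
Sum: 11×12.011 + 13×1.008 + 1×14.007 + 2×15.999 = 191.230 → 191.23 g/mol.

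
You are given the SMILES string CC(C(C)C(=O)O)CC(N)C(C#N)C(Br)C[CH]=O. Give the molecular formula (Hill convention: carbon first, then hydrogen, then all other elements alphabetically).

Walk through each heavy atom and fill implicit hydrogens from standard valence (C 4, N 3, O 2, S 2, halogen 1):
  atom 1: C, bond orders sum to 1 (valence 4) → 3 H
  atom 2: C, bond orders sum to 3 (valence 4) → 1 H
  atom 3: C, bond orders sum to 3 (valence 4) → 1 H
  atom 4: C, bond orders sum to 1 (valence 4) → 3 H
  atom 5: C, bond orders sum to 4 (valence 4) → 0 H
  atom 6: O, bond orders sum to 2 (valence 2) → 0 H
  atom 7: O, bond orders sum to 1 (valence 2) → 1 H
  atom 8: C, bond orders sum to 2 (valence 4) → 2 H
  atom 9: C, bond orders sum to 3 (valence 4) → 1 H
  atom 10: N, bond orders sum to 1 (valence 3) → 2 H
  atom 11: C, bond orders sum to 3 (valence 4) → 1 H
  atom 12: C, bond orders sum to 4 (valence 4) → 0 H
  atom 13: N, bond orders sum to 3 (valence 3) → 0 H
  atom 14: C, bond orders sum to 3 (valence 4) → 1 H
  atom 15: Br (halogen, monovalent) → 0 H
  atom 16: C, bond orders sum to 2 (valence 4) → 2 H
  atom 17: C with explicit H count 1
  atom 18: O, bond orders sum to 2 (valence 2) → 0 H
Totals → C:12, H:19, Br:1, N:2, O:3.

C12H19BrN2O3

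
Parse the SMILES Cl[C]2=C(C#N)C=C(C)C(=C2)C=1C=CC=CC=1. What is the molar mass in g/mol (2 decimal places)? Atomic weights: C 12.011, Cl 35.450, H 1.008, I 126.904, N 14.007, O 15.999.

First, the molecular formula is C14H10ClN (counting implicit H from valence).
  C: 14 × 12.011 = 168.154
  Cl: 1 × 35.450 = 35.450
  H: 10 × 1.008 = 10.080
  N: 1 × 14.007 = 14.007
Sum: 14×12.011 + 1×35.450 + 10×1.008 + 1×14.007 = 227.691 → 227.69 g/mol.

227.69 g/mol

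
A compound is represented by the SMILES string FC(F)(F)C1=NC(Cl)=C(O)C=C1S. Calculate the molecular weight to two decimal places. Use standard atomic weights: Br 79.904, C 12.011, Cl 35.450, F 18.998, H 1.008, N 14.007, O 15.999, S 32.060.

First, the molecular formula is C6H3ClF3NOS (counting implicit H from valence).
  C: 6 × 12.011 = 72.066
  Cl: 1 × 35.450 = 35.450
  F: 3 × 18.998 = 56.994
  H: 3 × 1.008 = 3.024
  N: 1 × 14.007 = 14.007
  O: 1 × 15.999 = 15.999
  S: 1 × 32.060 = 32.060
Sum: 6×12.011 + 1×35.450 + 3×18.998 + 3×1.008 + 1×14.007 + 1×15.999 + 1×32.060 = 229.600 → 229.60 g/mol.

229.60 g/mol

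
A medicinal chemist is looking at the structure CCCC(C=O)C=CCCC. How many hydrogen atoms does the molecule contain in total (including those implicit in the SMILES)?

18

Walk through each heavy atom and fill implicit hydrogens from standard valence (C 4, N 3, O 2, S 2, halogen 1):
  atom 1: C, bond orders sum to 1 (valence 4) → 3 H
  atom 2: C, bond orders sum to 2 (valence 4) → 2 H
  atom 3: C, bond orders sum to 2 (valence 4) → 2 H
  atom 4: C, bond orders sum to 3 (valence 4) → 1 H
  atom 5: C, bond orders sum to 3 (valence 4) → 1 H
  atom 6: O, bond orders sum to 2 (valence 2) → 0 H
  atom 7: C, bond orders sum to 3 (valence 4) → 1 H
  atom 8: C, bond orders sum to 3 (valence 4) → 1 H
  atom 9: C, bond orders sum to 2 (valence 4) → 2 H
  atom 10: C, bond orders sum to 2 (valence 4) → 2 H
  atom 11: C, bond orders sum to 1 (valence 4) → 3 H
Total hydrogens: 18.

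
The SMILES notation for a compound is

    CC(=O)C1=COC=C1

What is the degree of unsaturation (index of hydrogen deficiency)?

Degree of unsaturation = (number of rings) + (number of π bonds).
Ring closures in the SMILES: 1.
π bonds: 3 double bonds (each 1 DoU) → 3 DoU from unsaturation.
Total DoU = 1 + 3 = 4.

4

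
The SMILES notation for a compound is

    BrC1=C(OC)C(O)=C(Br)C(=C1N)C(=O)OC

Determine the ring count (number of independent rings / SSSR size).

1

In SMILES, each pair of matching ring-closure digits denotes one ring-closing bond; the number of such bonds equals the number of independent rings.
Ring-closure bonds here: 1.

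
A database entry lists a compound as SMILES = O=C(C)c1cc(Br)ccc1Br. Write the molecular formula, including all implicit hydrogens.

C8H6Br2O

Walk through each heavy atom and fill implicit hydrogens from standard valence (C 4, N 3, O 2, S 2, halogen 1); for lowercase aromatic atoms, an aromatic c carries 1 H when it has two neighbours and 0 H with three, and aromatic n carries 0 H:
  atom 1: O, bond orders sum to 2 (valence 2) → 0 H
  atom 2: C, bond orders sum to 4 (valence 4) → 0 H
  atom 3: C, bond orders sum to 1 (valence 4) → 3 H
  atom 4: aromatic c, 3 neighbours → 0 H
  atom 5: aromatic c, 2 neighbours → 1 H
  atom 6: aromatic c, 3 neighbours → 0 H
  atom 7: Br (halogen, monovalent) → 0 H
  atom 8: aromatic c, 2 neighbours → 1 H
  atom 9: aromatic c, 2 neighbours → 1 H
  atom 10: aromatic c, 3 neighbours → 0 H
  atom 11: Br (halogen, monovalent) → 0 H
Totals → C:8, H:6, Br:2, O:1.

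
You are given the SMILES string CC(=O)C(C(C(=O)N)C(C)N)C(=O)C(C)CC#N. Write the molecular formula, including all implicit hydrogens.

C12H19N3O3

Walk through each heavy atom and fill implicit hydrogens from standard valence (C 4, N 3, O 2, S 2, halogen 1):
  atom 1: C, bond orders sum to 1 (valence 4) → 3 H
  atom 2: C, bond orders sum to 4 (valence 4) → 0 H
  atom 3: O, bond orders sum to 2 (valence 2) → 0 H
  atom 4: C, bond orders sum to 3 (valence 4) → 1 H
  atom 5: C, bond orders sum to 3 (valence 4) → 1 H
  atom 6: C, bond orders sum to 4 (valence 4) → 0 H
  atom 7: O, bond orders sum to 2 (valence 2) → 0 H
  atom 8: N, bond orders sum to 1 (valence 3) → 2 H
  atom 9: C, bond orders sum to 3 (valence 4) → 1 H
  atom 10: C, bond orders sum to 1 (valence 4) → 3 H
  atom 11: N, bond orders sum to 1 (valence 3) → 2 H
  atom 12: C, bond orders sum to 4 (valence 4) → 0 H
  atom 13: O, bond orders sum to 2 (valence 2) → 0 H
  atom 14: C, bond orders sum to 3 (valence 4) → 1 H
  atom 15: C, bond orders sum to 1 (valence 4) → 3 H
  atom 16: C, bond orders sum to 2 (valence 4) → 2 H
  atom 17: C, bond orders sum to 4 (valence 4) → 0 H
  atom 18: N, bond orders sum to 3 (valence 3) → 0 H
Totals → C:12, H:19, N:3, O:3.
In Hill order: C12H19N3O3.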